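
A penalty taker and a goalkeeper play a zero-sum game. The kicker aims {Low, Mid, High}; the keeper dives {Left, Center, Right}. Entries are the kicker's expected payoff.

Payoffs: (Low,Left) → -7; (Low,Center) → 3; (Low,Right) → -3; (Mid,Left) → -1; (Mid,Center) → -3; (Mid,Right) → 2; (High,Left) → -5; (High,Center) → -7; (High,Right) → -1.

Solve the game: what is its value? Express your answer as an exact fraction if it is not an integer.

-2

Row minima: Low → -7, Mid → -3, High → -7; maximin = -3.
Column maxima: Left → -1, Center → 3, Right → 2; minimax = -1.
-3 ≠ -1, so there is no saddle point; optimal play is mixed.
High is strictly dominated by Mid, so the kicker never plays it.
Right is strictly dominated by Left (it gives the kicker strictly more in every row), so the keeper never plays it.
On the remaining 2×2 (Low, Mid vs Left, Center):
Let the kicker play Low with probability p. Expected payoff against Left: (-7)p + (-1)(1−p) = −6p − 1; against Center: 3p + (-3)(1−p) = 6p − 3.
Setting these equal: −6p − 1 = 6p − 3 ⇒ −12p = -2 ⇒ p = 1/6, and the value is (-6)·(1/6) − 1 = -2.
For the keeper: with q = P(Left), equating Low's and Mid's payoffs gives −10q + 3 = 2q − 3 ⇒ q = 1/2.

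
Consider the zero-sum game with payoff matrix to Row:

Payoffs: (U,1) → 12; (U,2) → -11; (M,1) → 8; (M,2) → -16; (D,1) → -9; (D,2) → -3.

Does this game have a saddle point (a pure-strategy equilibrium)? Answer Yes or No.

No

Row minima: U → -11, M → -16, D → -9; maximin = -9.
Column maxima: 1 → 12, 2 → -3; minimax = -3.
-9 ≠ -3, so no pure-strategy equilibrium exists.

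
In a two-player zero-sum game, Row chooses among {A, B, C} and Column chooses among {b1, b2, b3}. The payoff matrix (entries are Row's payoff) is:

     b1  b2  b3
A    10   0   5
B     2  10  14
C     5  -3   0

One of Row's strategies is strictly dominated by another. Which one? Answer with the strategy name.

A gives a strictly higher payoff than C against every column: 10 > 5, 0 > -3, 5 > 0.
So C is strictly dominated and Row never plays it.

C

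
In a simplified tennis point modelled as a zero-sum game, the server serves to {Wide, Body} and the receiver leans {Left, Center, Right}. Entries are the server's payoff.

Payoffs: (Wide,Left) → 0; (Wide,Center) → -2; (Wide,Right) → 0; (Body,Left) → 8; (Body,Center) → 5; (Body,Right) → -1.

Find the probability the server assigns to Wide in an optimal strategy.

Row minima: Wide → -2, Body → -1; maximin = -1.
Column maxima: Left → 8, Center → 5, Right → 0; minimax = 0.
-1 ≠ 0, so there is no saddle point; optimal play is mixed.
Left is strictly dominated by Center (it gives the server strictly more in every row), so the receiver never plays it.
On the remaining 2×2 (Wide, Body vs Center, Right):
Let the server play Wide with probability p. Expected payoff against Center: (-2)p + 5(1−p) = −7p + 5; against Right: 0p + (-1)(1−p) = p − 1.
Setting these equal: −7p + 5 = p − 1 ⇒ −8p = -6 ⇒ p = 3/4, and the value is (-7)·(3/4) + 5 = -1/4.
For the receiver: with q = P(Center), equating Wide's and Body's payoffs gives −2q = 6q − 1 ⇒ q = 1/8.

3/4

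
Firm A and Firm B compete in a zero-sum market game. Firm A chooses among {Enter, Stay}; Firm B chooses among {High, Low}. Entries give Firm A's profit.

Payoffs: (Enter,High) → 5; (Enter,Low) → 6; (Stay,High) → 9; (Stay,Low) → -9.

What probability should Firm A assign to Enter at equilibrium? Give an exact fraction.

Row minima: Enter → 5, Stay → -9; maximin = 5.
Column maxima: High → 9, Low → 6; minimax = 6.
5 ≠ 6, so there is no saddle point; optimal play is mixed.
Let Firm A play Enter with probability p. Expected payoff against High: 5p + 9(1−p) = −4p + 9; against Low: 6p + (-9)(1−p) = 15p − 9.
Setting these equal: −4p + 9 = 15p − 9 ⇒ −19p = -18 ⇒ p = 18/19, and the value is (-4)·(18/19) + 9 = 99/19.
For Firm B: with q = P(High), equating Enter's and Stay's payoffs gives −q + 6 = 18q − 9 ⇒ q = 15/19.

18/19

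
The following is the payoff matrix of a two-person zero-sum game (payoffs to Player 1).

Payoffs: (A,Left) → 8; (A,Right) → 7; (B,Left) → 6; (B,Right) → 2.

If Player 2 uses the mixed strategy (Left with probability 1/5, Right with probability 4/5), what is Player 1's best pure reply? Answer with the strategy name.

A

Expected payoff of A: (1/5)·8 + (4/5)·7 = 36/5.
Expected payoff of B: (1/5)·6 + (4/5)·2 = 14/5.
The largest is 36/5, so Player 1's best response is A.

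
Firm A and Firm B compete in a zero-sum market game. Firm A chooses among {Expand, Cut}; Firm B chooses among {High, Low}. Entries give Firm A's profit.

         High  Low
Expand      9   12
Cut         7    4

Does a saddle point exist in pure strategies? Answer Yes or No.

Row minima: Expand → 9, Cut → 4; maximin = 9.
Column maxima: High → 9, Low → 12; minimax = 9.
maximin = minimax = 9, so a saddle point exists.

Yes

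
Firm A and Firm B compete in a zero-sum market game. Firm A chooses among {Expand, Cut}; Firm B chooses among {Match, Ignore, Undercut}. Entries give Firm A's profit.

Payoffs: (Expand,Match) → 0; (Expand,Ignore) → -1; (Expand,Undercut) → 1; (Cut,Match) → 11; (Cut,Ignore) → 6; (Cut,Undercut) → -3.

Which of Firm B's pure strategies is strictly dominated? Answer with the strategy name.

Match

Ignore holds Firm A's payoff strictly below Match in every row: -1 < 0, 6 < 11.
So Match is strictly dominated for Firm B.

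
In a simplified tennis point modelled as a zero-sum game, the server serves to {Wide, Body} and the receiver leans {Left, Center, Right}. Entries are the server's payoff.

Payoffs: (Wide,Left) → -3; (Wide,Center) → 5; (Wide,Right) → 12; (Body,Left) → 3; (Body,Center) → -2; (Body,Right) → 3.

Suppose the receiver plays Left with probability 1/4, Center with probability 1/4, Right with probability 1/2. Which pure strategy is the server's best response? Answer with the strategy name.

Wide

Expected payoff of Wide: (1/4)·(-3) + (1/4)·5 + (1/2)·12 = 13/2.
Expected payoff of Body: (1/4)·3 + (1/4)·(-2) + (1/2)·3 = 7/4.
The largest is 13/2, so the server's best response is Wide.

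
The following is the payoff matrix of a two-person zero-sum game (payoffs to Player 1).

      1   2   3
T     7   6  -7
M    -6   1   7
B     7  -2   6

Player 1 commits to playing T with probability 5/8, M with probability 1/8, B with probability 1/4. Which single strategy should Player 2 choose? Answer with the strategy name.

If Player 2 plays 1, Player 1's expected payoff is (5/8)·7 + (1/8)·(-6) + (1/4)·7 = 43/8.
If Player 2 plays 2, Player 1's expected payoff is (5/8)·6 + (1/8)·1 + (1/4)·(-2) = 27/8.
If Player 2 plays 3, Player 1's expected payoff is (5/8)·(-7) + (1/8)·7 + (1/4)·6 = -2.
Player 2 minimizes Player 1's payoff; the smallest is -2, so the best response is 3.

3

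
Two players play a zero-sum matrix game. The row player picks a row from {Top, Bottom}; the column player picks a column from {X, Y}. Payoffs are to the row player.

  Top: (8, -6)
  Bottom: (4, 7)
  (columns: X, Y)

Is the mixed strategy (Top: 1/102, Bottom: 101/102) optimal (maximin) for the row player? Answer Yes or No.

No

Against X this mix gives (1/102)·8 + (101/102)·4 = 206/51.
Against Y this mix gives (1/102)·(-6) + (101/102)·7 = 701/102.
The column player will play X, holding the row player to 206/51. Shifting weight toward the row that does better against X would raise this floor (the equalizing mix achieves 80/17 against both X and Y), so the proposed strategy is not optimal.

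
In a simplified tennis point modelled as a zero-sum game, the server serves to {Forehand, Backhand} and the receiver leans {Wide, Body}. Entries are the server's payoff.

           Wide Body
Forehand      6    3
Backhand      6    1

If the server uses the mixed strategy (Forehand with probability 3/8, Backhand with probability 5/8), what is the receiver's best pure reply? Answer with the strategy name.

If the receiver plays Wide, the server's expected payoff is (3/8)·6 + (5/8)·6 = 6.
If the receiver plays Body, the server's expected payoff is (3/8)·3 + (5/8)·1 = 7/4.
The receiver minimizes the server's payoff; the smallest is 7/4, so the best response is Body.

Body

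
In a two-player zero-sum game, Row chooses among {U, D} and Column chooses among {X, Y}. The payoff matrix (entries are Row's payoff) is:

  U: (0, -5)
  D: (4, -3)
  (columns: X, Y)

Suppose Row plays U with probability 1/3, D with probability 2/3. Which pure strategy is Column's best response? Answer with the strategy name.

If Column plays X, Row's expected payoff is (1/3)·0 + (2/3)·4 = 8/3.
If Column plays Y, Row's expected payoff is (1/3)·(-5) + (2/3)·(-3) = -11/3.
Column minimizes Row's payoff; the smallest is -11/3, so the best response is Y.

Y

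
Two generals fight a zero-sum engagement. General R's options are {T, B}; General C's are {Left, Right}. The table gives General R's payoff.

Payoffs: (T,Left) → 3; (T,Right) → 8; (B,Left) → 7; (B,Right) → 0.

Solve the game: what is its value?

14/3

Row minima: T → 3, B → 0; maximin = 3.
Column maxima: Left → 7, Right → 8; minimax = 7.
3 ≠ 7, so there is no saddle point; optimal play is mixed.
Let General R play T with probability p. Expected payoff against Left: 3p + 7(1−p) = −4p + 7; against Right: 8p + 0(1−p) = 8p.
Setting these equal: −4p + 7 = 8p ⇒ −12p = -7 ⇒ p = 7/12, and the value is (-4)·(7/12) + 7 = 14/3.
For General C: with q = P(Left), equating T's and B's payoffs gives −5q + 8 = 7q ⇒ q = 2/3.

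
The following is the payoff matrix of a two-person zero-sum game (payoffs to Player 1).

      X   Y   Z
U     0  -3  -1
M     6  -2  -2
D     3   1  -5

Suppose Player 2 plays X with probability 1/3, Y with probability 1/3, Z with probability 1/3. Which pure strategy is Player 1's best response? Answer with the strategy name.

Expected payoff of U: (1/3)·0 + (1/3)·(-3) + (1/3)·(-1) = -4/3.
Expected payoff of M: (1/3)·6 + (1/3)·(-2) + (1/3)·(-2) = 2/3.
Expected payoff of D: (1/3)·3 + (1/3)·1 + (1/3)·(-5) = -1/3.
The largest is 2/3, so Player 1's best response is M.

M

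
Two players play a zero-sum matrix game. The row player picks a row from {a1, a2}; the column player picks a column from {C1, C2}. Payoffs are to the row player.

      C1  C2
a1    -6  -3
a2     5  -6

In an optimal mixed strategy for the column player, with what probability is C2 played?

11/14

Row minima: a1 → -6, a2 → -6; maximin = -6.
Column maxima: C1 → 5, C2 → -3; minimax = -3.
-6 ≠ -3, so there is no saddle point; optimal play is mixed.
Let the row player play a1 with probability p. Expected payoff against C1: (-6)p + 5(1−p) = −11p + 5; against C2: (-3)p + (-6)(1−p) = 3p − 6.
Setting these equal: −11p + 5 = 3p − 6 ⇒ −14p = -11 ⇒ p = 11/14, and the value is (-11)·(11/14) + 5 = -51/14.
For the column player: with q = P(C1), equating a1's and a2's payoffs gives −3q − 3 = 11q − 6 ⇒ q = 3/14.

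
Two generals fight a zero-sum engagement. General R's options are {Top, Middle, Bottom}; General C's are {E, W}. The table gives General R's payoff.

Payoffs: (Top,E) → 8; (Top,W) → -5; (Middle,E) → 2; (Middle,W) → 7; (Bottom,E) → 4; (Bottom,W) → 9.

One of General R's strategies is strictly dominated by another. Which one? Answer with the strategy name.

Bottom gives a strictly higher payoff than Middle against every column: 4 > 2, 9 > 7.
So Middle is strictly dominated and General R never plays it.

Middle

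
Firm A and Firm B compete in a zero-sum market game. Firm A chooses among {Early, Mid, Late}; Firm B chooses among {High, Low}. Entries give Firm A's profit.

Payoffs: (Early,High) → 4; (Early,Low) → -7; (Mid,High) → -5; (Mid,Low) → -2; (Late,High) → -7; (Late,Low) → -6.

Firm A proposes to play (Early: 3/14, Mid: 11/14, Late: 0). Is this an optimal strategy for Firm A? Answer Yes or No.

Against High this mix gives (3/14)·4 + (11/14)·(-5) = -43/14.
Against Low this mix gives (3/14)·(-7) + (11/14)·(-2) = -43/14.
All of Firm B's active replies (High, Low) yield -43/14, and no column does worse for Firm A. The mix makes Firm B indifferent and guarantees -43/14, so it is optimal.

Yes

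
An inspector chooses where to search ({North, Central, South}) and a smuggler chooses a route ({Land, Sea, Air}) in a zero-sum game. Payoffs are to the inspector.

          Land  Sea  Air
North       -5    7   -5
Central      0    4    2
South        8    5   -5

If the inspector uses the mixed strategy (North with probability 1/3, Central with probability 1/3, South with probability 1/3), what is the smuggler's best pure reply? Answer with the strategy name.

Air

If the smuggler plays Land, the inspector's expected payoff is (1/3)·(-5) + (1/3)·0 + (1/3)·8 = 1.
If the smuggler plays Sea, the inspector's expected payoff is (1/3)·7 + (1/3)·4 + (1/3)·5 = 16/3.
If the smuggler plays Air, the inspector's expected payoff is (1/3)·(-5) + (1/3)·2 + (1/3)·(-5) = -8/3.
The smuggler minimizes the inspector's payoff; the smallest is -8/3, so the best response is Air.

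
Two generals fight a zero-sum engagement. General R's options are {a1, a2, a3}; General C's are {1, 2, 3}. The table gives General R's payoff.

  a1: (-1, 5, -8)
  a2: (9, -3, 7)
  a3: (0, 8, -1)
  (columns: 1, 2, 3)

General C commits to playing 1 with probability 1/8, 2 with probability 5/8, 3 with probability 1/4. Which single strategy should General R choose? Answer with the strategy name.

Expected payoff of a1: (1/8)·(-1) + (5/8)·5 + (1/4)·(-8) = 1.
Expected payoff of a2: (1/8)·9 + (5/8)·(-3) + (1/4)·7 = 1.
Expected payoff of a3: (1/8)·0 + (5/8)·8 + (1/4)·(-1) = 19/4.
The largest is 19/4, so General R's best response is a3.

a3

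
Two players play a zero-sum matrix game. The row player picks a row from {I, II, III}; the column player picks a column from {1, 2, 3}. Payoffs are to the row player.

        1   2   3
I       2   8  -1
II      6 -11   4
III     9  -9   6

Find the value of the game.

13/8

Row minima: I → -1, II → -11, III → -9; maximin = -1.
Column maxima: 1 → 9, 2 → 8, 3 → 6; minimax = 6.
-1 ≠ 6, so there is no saddle point; optimal play is mixed.
II is strictly dominated by III, so the row player never plays it.
1 is strictly dominated by 3 (it gives the row player strictly more in every row), so the column player never plays it.
On the remaining 2×2 (I, III vs 2, 3):
Let the row player play I with probability p. Expected payoff against 2: 8p + (-9)(1−p) = 17p − 9; against 3: (-1)p + 6(1−p) = −7p + 6.
Setting these equal: 17p − 9 = −7p + 6 ⇒ 24p = 15 ⇒ p = 5/8, and the value is (17)·(5/8) − 9 = 13/8.
For the column player: with q = P(2), equating I's and III's payoffs gives 9q − 1 = −15q + 6 ⇒ q = 7/24.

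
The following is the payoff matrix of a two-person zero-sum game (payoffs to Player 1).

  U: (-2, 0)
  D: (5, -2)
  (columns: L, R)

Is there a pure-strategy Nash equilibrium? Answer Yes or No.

Row minima: U → -2, D → -2; maximin = -2.
Column maxima: L → 5, R → 0; minimax = 0.
-2 ≠ 0, so no pure-strategy equilibrium exists.

No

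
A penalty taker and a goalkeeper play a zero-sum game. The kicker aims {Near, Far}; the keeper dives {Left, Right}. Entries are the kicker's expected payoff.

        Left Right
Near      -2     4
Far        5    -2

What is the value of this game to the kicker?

Row minima: Near → -2, Far → -2; maximin = -2.
Column maxima: Left → 5, Right → 4; minimax = 4.
-2 ≠ 4, so there is no saddle point; optimal play is mixed.
Let the kicker play Near with probability p. Expected payoff against Left: (-2)p + 5(1−p) = −7p + 5; against Right: 4p + (-2)(1−p) = 6p − 2.
Setting these equal: −7p + 5 = 6p − 2 ⇒ −13p = -7 ⇒ p = 7/13, and the value is (-7)·(7/13) + 5 = 16/13.
For the keeper: with q = P(Left), equating Near's and Far's payoffs gives −6q + 4 = 7q − 2 ⇒ q = 6/13.

16/13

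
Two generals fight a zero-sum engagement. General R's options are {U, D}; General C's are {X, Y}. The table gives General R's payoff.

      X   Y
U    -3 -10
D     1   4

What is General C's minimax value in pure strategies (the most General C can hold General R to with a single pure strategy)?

Column maxima: X → 1, Y → 4.
The smallest of these is 1.

1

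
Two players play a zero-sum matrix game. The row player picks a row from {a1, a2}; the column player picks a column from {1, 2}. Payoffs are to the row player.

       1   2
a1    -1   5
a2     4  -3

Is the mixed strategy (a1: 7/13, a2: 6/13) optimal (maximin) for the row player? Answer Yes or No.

Yes

Against 1 this mix gives (7/13)·(-1) + (6/13)·4 = 17/13.
Against 2 this mix gives (7/13)·5 + (6/13)·(-3) = 17/13.
All of the column player's active replies (1, 2) yield 17/13, and no column does worse for the row player. The mix makes the column player indifferent and guarantees 17/13, so it is optimal.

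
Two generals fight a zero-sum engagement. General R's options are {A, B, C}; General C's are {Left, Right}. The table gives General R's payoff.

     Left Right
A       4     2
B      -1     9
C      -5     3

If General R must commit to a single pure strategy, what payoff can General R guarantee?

Row minima: A → 2, B → -1, C → -5.
The best of these is 2.

2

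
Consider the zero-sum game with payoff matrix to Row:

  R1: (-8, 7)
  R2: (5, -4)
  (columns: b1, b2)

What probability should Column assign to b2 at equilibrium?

13/24

Row minima: R1 → -8, R2 → -4; maximin = -4.
Column maxima: b1 → 5, b2 → 7; minimax = 5.
-4 ≠ 5, so there is no saddle point; optimal play is mixed.
Let Row play R1 with probability p. Expected payoff against b1: (-8)p + 5(1−p) = −13p + 5; against b2: 7p + (-4)(1−p) = 11p − 4.
Setting these equal: −13p + 5 = 11p − 4 ⇒ −24p = -9 ⇒ p = 3/8, and the value is (-13)·(3/8) + 5 = 1/8.
For Column: with q = P(b1), equating R1's and R2's payoffs gives −15q + 7 = 9q − 4 ⇒ q = 11/24.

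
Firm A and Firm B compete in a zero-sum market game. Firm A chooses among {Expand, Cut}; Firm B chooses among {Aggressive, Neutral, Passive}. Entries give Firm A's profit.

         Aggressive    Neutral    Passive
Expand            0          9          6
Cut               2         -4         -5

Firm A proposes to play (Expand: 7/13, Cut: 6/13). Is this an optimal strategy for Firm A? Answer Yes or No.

Yes

Against Aggressive this mix gives (7/13)·0 + (6/13)·2 = 12/13.
Against Neutral this mix gives (7/13)·9 + (6/13)·(-4) = 3.
Against Passive this mix gives (7/13)·6 + (6/13)·(-5) = 12/13.
All of Firm B's active replies (Aggressive, Passive) yield 12/13, and no column does worse for Firm A. The mix makes Firm B indifferent and guarantees 12/13, so it is optimal.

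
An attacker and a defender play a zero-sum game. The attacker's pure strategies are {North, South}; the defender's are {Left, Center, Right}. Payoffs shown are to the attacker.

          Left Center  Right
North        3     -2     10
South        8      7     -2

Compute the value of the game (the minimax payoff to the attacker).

Row minima: North → -2, South → -2; maximin = -2.
Column maxima: Left → 8, Center → 7, Right → 10; minimax = 7.
-2 ≠ 7, so there is no saddle point; optimal play is mixed.
Left is strictly dominated by Center (it gives the attacker strictly more in every row), so the defender never plays it.
On the remaining 2×2 (North, South vs Center, Right):
Let the attacker play North with probability p. Expected payoff against Center: (-2)p + 7(1−p) = −9p + 7; against Right: 10p + (-2)(1−p) = 12p − 2.
Setting these equal: −9p + 7 = 12p − 2 ⇒ −21p = -9 ⇒ p = 3/7, and the value is (-9)·(3/7) + 7 = 22/7.
For the defender: with q = P(Center), equating North's and South's payoffs gives −12q + 10 = 9q − 2 ⇒ q = 4/7.

22/7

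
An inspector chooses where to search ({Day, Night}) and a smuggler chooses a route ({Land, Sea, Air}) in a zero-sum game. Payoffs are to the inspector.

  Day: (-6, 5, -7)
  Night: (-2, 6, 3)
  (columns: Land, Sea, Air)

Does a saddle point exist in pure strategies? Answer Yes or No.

Row minima: Day → -7, Night → -2; maximin = -2.
Column maxima: Land → -2, Sea → 6, Air → 3; minimax = -2.
maximin = minimax = -2, so a saddle point exists.

Yes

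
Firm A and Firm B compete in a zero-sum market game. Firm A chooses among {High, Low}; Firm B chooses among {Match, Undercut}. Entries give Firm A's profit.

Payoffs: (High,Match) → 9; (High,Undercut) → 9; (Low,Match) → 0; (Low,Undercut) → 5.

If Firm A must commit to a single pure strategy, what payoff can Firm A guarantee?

9

Row minima: High → 9, Low → 0.
The best of these is 9.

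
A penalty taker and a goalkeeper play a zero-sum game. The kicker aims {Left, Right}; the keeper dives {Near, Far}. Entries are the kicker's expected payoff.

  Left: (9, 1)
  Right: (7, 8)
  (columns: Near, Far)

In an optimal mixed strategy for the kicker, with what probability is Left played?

1/9

Row minima: Left → 1, Right → 7; maximin = 7.
Column maxima: Near → 9, Far → 8; minimax = 8.
7 ≠ 8, so there is no saddle point; optimal play is mixed.
Let the kicker play Left with probability p. Expected payoff against Near: 9p + 7(1−p) = 2p + 7; against Far: 1p + 8(1−p) = −7p + 8.
Setting these equal: 2p + 7 = −7p + 8 ⇒ 9p = 1 ⇒ p = 1/9, and the value is (2)·(1/9) + 7 = 65/9.
For the keeper: with q = P(Near), equating Left's and Right's payoffs gives 8q + 1 = −q + 8 ⇒ q = 7/9.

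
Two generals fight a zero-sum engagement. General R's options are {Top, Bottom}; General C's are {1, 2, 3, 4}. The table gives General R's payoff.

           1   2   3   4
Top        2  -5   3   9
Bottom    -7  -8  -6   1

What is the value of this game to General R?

Row minima: Top → -5, Bottom → -8; maximin = -5.
Column maxima: 1 → 2, 2 → -5, 3 → 3, 4 → 9; minimax = -5.
Since maximin = minimax = -5, there is a saddle point and the value is -5.

-5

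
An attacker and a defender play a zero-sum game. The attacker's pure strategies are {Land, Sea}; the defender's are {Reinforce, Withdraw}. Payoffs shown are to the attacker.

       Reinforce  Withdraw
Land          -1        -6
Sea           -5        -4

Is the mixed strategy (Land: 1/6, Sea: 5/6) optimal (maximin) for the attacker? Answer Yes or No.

Against Reinforce this mix gives (1/6)·(-1) + (5/6)·(-5) = -13/3.
Against Withdraw this mix gives (1/6)·(-6) + (5/6)·(-4) = -13/3.
All of the defender's active replies (Reinforce, Withdraw) yield -13/3, and no column does worse for the attacker. The mix makes the defender indifferent and guarantees -13/3, so it is optimal.

Yes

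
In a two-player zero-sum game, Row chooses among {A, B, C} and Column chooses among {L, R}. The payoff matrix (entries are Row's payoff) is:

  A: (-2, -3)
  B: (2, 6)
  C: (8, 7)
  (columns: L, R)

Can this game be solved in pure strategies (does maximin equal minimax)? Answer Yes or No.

Row minima: A → -3, B → 2, C → 7; maximin = 7.
Column maxima: L → 8, R → 7; minimax = 7.
maximin = minimax = 7, so a saddle point exists.

Yes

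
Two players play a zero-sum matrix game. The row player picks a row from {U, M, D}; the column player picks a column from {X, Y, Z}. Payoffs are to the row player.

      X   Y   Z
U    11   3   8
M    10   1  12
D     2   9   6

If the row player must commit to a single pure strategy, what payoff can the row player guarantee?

3

Row minima: U → 3, M → 1, D → 2.
The best of these is 3.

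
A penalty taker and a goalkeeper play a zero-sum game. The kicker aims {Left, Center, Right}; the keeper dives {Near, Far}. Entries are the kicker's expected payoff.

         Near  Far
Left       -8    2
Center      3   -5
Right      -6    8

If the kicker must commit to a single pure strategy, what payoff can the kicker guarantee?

-5

Row minima: Left → -8, Center → -5, Right → -6.
The best of these is -5.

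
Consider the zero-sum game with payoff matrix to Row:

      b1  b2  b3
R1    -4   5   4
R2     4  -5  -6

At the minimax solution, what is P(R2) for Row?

Row minima: R1 → -4, R2 → -6; maximin = -4.
Column maxima: b1 → 4, b2 → 5, b3 → 4; minimax = 4.
-4 ≠ 4, so there is no saddle point; optimal play is mixed.
b2 is strictly dominated by b3 (it gives Row strictly more in every row), so Column never plays it.
On the remaining 2×2 (R1, R2 vs b1, b3):
Let Row play R1 with probability p. Expected payoff against b1: (-4)p + 4(1−p) = −8p + 4; against b3: 4p + (-6)(1−p) = 10p − 6.
Setting these equal: −8p + 4 = 10p − 6 ⇒ −18p = -10 ⇒ p = 5/9, and the value is (-8)·(5/9) + 4 = -4/9.
For Column: with q = P(b1), equating R1's and R2's payoffs gives −8q + 4 = 10q − 6 ⇒ q = 5/9.

4/9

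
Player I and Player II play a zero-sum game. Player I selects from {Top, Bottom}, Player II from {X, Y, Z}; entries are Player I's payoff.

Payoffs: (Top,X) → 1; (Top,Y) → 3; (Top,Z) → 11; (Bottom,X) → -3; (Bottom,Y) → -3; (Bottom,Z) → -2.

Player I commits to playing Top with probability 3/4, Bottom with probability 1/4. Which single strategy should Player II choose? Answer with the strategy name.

X

If Player II plays X, Player I's expected payoff is (3/4)·1 + (1/4)·(-3) = 0.
If Player II plays Y, Player I's expected payoff is (3/4)·3 + (1/4)·(-3) = 3/2.
If Player II plays Z, Player I's expected payoff is (3/4)·11 + (1/4)·(-2) = 31/4.
Player II minimizes Player I's payoff; the smallest is 0, so the best response is X.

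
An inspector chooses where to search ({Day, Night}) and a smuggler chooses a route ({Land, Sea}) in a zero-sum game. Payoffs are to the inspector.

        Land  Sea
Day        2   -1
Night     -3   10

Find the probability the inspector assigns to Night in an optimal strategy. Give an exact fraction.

3/16

Row minima: Day → -1, Night → -3; maximin = -1.
Column maxima: Land → 2, Sea → 10; minimax = 2.
-1 ≠ 2, so there is no saddle point; optimal play is mixed.
Let the inspector play Day with probability p. Expected payoff against Land: 2p + (-3)(1−p) = 5p − 3; against Sea: (-1)p + 10(1−p) = −11p + 10.
Setting these equal: 5p − 3 = −11p + 10 ⇒ 16p = 13 ⇒ p = 13/16, and the value is (5)·(13/16) − 3 = 17/16.
For the smuggler: with q = P(Land), equating Day's and Night's payoffs gives 3q − 1 = −13q + 10 ⇒ q = 11/16.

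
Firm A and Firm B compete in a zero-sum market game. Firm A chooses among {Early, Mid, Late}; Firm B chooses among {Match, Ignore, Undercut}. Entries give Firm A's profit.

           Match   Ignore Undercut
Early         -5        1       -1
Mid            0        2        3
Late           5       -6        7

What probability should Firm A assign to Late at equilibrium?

2/13

Row minima: Early → -5, Mid → 0, Late → -6; maximin = 0.
Column maxima: Match → 5, Ignore → 2, Undercut → 7; minimax = 2.
0 ≠ 2, so there is no saddle point; optimal play is mixed.
Early is strictly dominated by Mid, so Firm A never plays it.
Undercut is strictly dominated by Match (it gives Firm A strictly more in every row), so Firm B never plays it.
On the remaining 2×2 (Mid, Late vs Match, Ignore):
Let Firm A play Mid with probability p. Expected payoff against Match: 0p + 5(1−p) = −5p + 5; against Ignore: 2p + (-6)(1−p) = 8p − 6.
Setting these equal: −5p + 5 = 8p − 6 ⇒ −13p = -11 ⇒ p = 11/13, and the value is (-5)·(11/13) + 5 = 10/13.
For Firm B: with q = P(Match), equating Mid's and Late's payoffs gives −2q + 2 = 11q − 6 ⇒ q = 8/13.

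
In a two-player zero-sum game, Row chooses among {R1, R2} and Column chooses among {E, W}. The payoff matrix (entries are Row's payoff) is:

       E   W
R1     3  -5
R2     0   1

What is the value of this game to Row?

1/3

Row minima: R1 → -5, R2 → 0; maximin = 0.
Column maxima: E → 3, W → 1; minimax = 1.
0 ≠ 1, so there is no saddle point; optimal play is mixed.
Let Row play R1 with probability p. Expected payoff against E: 3p + 0(1−p) = 3p; against W: (-5)p + 1(1−p) = −6p + 1.
Setting these equal: 3p = −6p + 1 ⇒ 9p = 1 ⇒ p = 1/9, and the value is (3)·(1/9) = 1/3.
For Column: with q = P(E), equating R1's and R2's payoffs gives 8q − 5 = −q + 1 ⇒ q = 2/3.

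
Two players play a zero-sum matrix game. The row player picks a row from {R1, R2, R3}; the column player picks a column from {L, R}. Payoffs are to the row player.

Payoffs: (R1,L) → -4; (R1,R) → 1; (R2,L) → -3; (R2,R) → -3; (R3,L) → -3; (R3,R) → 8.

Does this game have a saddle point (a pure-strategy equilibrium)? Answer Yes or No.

Row minima: R1 → -4, R2 → -3, R3 → -3; maximin = -3.
Column maxima: L → -3, R → 8; minimax = -3.
maximin = minimax = -3, so a saddle point exists.

Yes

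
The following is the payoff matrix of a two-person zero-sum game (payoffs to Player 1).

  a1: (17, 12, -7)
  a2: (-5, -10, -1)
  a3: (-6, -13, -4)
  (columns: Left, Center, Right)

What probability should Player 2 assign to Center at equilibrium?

Row minima: a1 → -7, a2 → -10, a3 → -13; maximin = -7.
Column maxima: Left → 17, Center → 12, Right → -1; minimax = -1.
-7 ≠ -1, so there is no saddle point; optimal play is mixed.
a3 is strictly dominated by a2, so Player 1 never plays it.
Left is strictly dominated by Center (it gives Player 1 strictly more in every row), so Player 2 never plays it.
On the remaining 2×2 (a1, a2 vs Center, Right):
Let Player 1 play a1 with probability p. Expected payoff against Center: 12p + (-10)(1−p) = 22p − 10; against Right: (-7)p + (-1)(1−p) = −6p − 1.
Setting these equal: 22p − 10 = −6p − 1 ⇒ 28p = 9 ⇒ p = 9/28, and the value is (22)·(9/28) − 10 = -41/14.
For Player 2: with q = P(Center), equating a1's and a2's payoffs gives 19q − 7 = −9q − 1 ⇒ q = 3/14.

3/14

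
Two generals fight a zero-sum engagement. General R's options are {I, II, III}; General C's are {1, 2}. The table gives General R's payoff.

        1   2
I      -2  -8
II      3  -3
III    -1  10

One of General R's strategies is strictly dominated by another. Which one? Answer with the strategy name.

I

II gives a strictly higher payoff than I against every column: 3 > -2, -3 > -8.
So I is strictly dominated and General R never plays it.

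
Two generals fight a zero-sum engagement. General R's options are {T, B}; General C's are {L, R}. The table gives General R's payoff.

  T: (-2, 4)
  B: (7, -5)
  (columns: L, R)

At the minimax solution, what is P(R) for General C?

Row minima: T → -2, B → -5; maximin = -2.
Column maxima: L → 7, R → 4; minimax = 4.
-2 ≠ 4, so there is no saddle point; optimal play is mixed.
Let General R play T with probability p. Expected payoff against L: (-2)p + 7(1−p) = −9p + 7; against R: 4p + (-5)(1−p) = 9p − 5.
Setting these equal: −9p + 7 = 9p − 5 ⇒ −18p = -12 ⇒ p = 2/3, and the value is (-9)·(2/3) + 7 = 1.
For General C: with q = P(L), equating T's and B's payoffs gives −6q + 4 = 12q − 5 ⇒ q = 1/2.

1/2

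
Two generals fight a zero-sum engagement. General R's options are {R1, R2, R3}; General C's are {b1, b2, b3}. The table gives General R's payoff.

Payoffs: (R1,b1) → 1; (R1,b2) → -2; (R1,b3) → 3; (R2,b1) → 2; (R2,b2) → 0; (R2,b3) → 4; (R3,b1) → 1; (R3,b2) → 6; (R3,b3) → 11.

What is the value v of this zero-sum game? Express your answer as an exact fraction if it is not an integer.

12/7

Row minima: R1 → -2, R2 → 0, R3 → 1; maximin = 1.
Column maxima: b1 → 2, b2 → 6, b3 → 11; minimax = 2.
1 ≠ 2, so there is no saddle point; optimal play is mixed.
R1 is strictly dominated by R2, so General R never plays it.
b3 is strictly dominated by b1 (it gives General R strictly more in every row), so General C never plays it.
On the remaining 2×2 (R2, R3 vs b1, b2):
Let General R play R2 with probability p. Expected payoff against b1: 2p + 1(1−p) = p + 1; against b2: 0p + 6(1−p) = −6p + 6.
Setting these equal: p + 1 = −6p + 6 ⇒ 7p = 5 ⇒ p = 5/7, and the value is (1)·(5/7) + 1 = 12/7.
For General C: with q = P(b1), equating R2's and R3's payoffs gives 2q = −5q + 6 ⇒ q = 6/7.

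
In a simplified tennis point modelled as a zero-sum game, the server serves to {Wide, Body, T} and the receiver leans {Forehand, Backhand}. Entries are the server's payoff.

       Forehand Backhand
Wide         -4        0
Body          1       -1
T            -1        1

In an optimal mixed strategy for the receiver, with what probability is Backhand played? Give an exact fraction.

1/2

Row minima: Wide → -4, Body → -1, T → -1; maximin = -1.
Column maxima: Forehand → 1, Backhand → 1; minimax = 1.
-1 ≠ 1, so there is no saddle point; optimal play is mixed.
Wide is strictly dominated by T, so the server never plays it.
On the remaining 2×2 (Body, T vs Forehand, Backhand):
Let the server play Body with probability p. Expected payoff against Forehand: 1p + (-1)(1−p) = 2p − 1; against Backhand: (-1)p + 1(1−p) = −2p + 1.
Setting these equal: 2p − 1 = −2p + 1 ⇒ 4p = 2 ⇒ p = 1/2, and the value is (2)·(1/2) − 1 = 0.
For the receiver: with q = P(Forehand), equating Body's and T's payoffs gives 2q − 1 = −2q + 1 ⇒ q = 1/2.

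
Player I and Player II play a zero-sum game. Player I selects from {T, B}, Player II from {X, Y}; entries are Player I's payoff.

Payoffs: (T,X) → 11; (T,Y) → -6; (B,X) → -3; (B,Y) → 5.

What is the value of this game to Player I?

Row minima: T → -6, B → -3; maximin = -3.
Column maxima: X → 11, Y → 5; minimax = 5.
-3 ≠ 5, so there is no saddle point; optimal play is mixed.
Let Player I play T with probability p. Expected payoff against X: 11p + (-3)(1−p) = 14p − 3; against Y: (-6)p + 5(1−p) = −11p + 5.
Setting these equal: 14p − 3 = −11p + 5 ⇒ 25p = 8 ⇒ p = 8/25, and the value is (14)·(8/25) − 3 = 37/25.
For Player II: with q = P(X), equating T's and B's payoffs gives 17q − 6 = −8q + 5 ⇒ q = 11/25.

37/25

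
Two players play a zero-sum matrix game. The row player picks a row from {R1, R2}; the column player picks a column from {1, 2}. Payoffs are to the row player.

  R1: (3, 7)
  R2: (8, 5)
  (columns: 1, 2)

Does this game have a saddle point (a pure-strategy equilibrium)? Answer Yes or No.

No

Row minima: R1 → 3, R2 → 5; maximin = 5.
Column maxima: 1 → 8, 2 → 7; minimax = 7.
5 ≠ 7, so no pure-strategy equilibrium exists.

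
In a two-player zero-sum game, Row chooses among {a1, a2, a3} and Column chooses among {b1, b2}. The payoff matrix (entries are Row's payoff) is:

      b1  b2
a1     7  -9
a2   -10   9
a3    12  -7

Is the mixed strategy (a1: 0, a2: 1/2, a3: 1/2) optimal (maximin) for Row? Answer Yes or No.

Yes

Against b1 this mix gives (1/2)·(-10) + (1/2)·12 = 1.
Against b2 this mix gives (1/2)·9 + (1/2)·(-7) = 1.
All of Column's active replies (b1, b2) yield 1, and no column does worse for Row. The mix makes Column indifferent and guarantees 1, so it is optimal.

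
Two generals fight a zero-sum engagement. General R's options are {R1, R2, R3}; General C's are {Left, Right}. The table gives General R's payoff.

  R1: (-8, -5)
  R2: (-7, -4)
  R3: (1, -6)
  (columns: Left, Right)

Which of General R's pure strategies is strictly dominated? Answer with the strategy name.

R1

R2 gives a strictly higher payoff than R1 against every column: -7 > -8, -4 > -5.
So R1 is strictly dominated and General R never plays it.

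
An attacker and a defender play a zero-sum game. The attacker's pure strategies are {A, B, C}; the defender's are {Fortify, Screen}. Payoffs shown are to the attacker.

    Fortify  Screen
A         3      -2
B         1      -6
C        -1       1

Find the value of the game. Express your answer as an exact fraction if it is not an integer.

Row minima: A → -2, B → -6, C → -1; maximin = -1.
Column maxima: Fortify → 3, Screen → 1; minimax = 1.
-1 ≠ 1, so there is no saddle point; optimal play is mixed.
B is strictly dominated by A, so the attacker never plays it.
On the remaining 2×2 (A, C vs Fortify, Screen):
Let the attacker play A with probability p. Expected payoff against Fortify: 3p + (-1)(1−p) = 4p − 1; against Screen: (-2)p + 1(1−p) = −3p + 1.
Setting these equal: 4p − 1 = −3p + 1 ⇒ 7p = 2 ⇒ p = 2/7, and the value is (4)·(2/7) − 1 = 1/7.
For the defender: with q = P(Fortify), equating A's and C's payoffs gives 5q − 2 = −2q + 1 ⇒ q = 3/7.

1/7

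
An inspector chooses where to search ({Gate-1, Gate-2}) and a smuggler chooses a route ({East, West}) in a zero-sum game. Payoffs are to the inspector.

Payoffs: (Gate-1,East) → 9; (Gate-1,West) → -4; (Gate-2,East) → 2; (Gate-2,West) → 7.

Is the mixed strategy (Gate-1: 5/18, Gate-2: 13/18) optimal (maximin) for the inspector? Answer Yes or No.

Yes

Against East this mix gives (5/18)·9 + (13/18)·2 = 71/18.
Against West this mix gives (5/18)·(-4) + (13/18)·7 = 71/18.
All of the smuggler's active replies (East, West) yield 71/18, and no column does worse for the inspector. The mix makes the smuggler indifferent and guarantees 71/18, so it is optimal.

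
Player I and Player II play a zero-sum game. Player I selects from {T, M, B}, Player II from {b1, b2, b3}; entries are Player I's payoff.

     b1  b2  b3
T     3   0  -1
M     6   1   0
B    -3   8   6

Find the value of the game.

12/5

Row minima: T → -1, M → 0, B → -3; maximin = 0.
Column maxima: b1 → 6, b2 → 8, b3 → 6; minimax = 6.
0 ≠ 6, so there is no saddle point; optimal play is mixed.
T is strictly dominated by M, so Player I never plays it.
b2 is strictly dominated by b3 (it gives Player I strictly more in every row), so Player II never plays it.
On the remaining 2×2 (M, B vs b1, b3):
Let Player I play M with probability p. Expected payoff against b1: 6p + (-3)(1−p) = 9p − 3; against b3: 0p + 6(1−p) = −6p + 6.
Setting these equal: 9p − 3 = −6p + 6 ⇒ 15p = 9 ⇒ p = 3/5, and the value is (9)·(3/5) − 3 = 12/5.
For Player II: with q = P(b1), equating M's and B's payoffs gives 6q = −9q + 6 ⇒ q = 2/5.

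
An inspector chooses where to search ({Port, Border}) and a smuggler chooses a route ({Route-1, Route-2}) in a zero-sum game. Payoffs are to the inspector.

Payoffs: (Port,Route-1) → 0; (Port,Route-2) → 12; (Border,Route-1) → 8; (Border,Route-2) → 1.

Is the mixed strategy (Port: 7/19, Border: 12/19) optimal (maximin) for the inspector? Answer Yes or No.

Yes

Against Route-1 this mix gives (7/19)·0 + (12/19)·8 = 96/19.
Against Route-2 this mix gives (7/19)·12 + (12/19)·1 = 96/19.
All of the smuggler's active replies (Route-1, Route-2) yield 96/19, and no column does worse for the inspector. The mix makes the smuggler indifferent and guarantees 96/19, so it is optimal.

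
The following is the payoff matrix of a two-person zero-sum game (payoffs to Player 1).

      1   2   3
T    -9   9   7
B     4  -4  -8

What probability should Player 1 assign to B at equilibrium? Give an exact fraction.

Row minima: T → -9, B → -8; maximin = -8.
Column maxima: 1 → 4, 2 → 9, 3 → 7; minimax = 4.
-8 ≠ 4, so there is no saddle point; optimal play is mixed.
2 is strictly dominated by 3 (it gives Player 1 strictly more in every row), so Player 2 never plays it.
On the remaining 2×2 (T, B vs 1, 3):
Let Player 1 play T with probability p. Expected payoff against 1: (-9)p + 4(1−p) = −13p + 4; against 3: 7p + (-8)(1−p) = 15p − 8.
Setting these equal: −13p + 4 = 15p − 8 ⇒ −28p = -12 ⇒ p = 3/7, and the value is (-13)·(3/7) + 4 = -11/7.
For Player 2: with q = P(1), equating T's and B's payoffs gives −16q + 7 = 12q − 8 ⇒ q = 15/28.

4/7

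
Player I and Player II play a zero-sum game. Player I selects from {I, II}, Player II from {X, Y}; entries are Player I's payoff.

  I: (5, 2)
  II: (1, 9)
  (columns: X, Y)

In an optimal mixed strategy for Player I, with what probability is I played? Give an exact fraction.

Row minima: I → 2, II → 1; maximin = 2.
Column maxima: X → 5, Y → 9; minimax = 5.
2 ≠ 5, so there is no saddle point; optimal play is mixed.
Let Player I play I with probability p. Expected payoff against X: 5p + 1(1−p) = 4p + 1; against Y: 2p + 9(1−p) = −7p + 9.
Setting these equal: 4p + 1 = −7p + 9 ⇒ 11p = 8 ⇒ p = 8/11, and the value is (4)·(8/11) + 1 = 43/11.
For Player II: with q = P(X), equating I's and II's payoffs gives 3q + 2 = −8q + 9 ⇒ q = 7/11.

8/11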